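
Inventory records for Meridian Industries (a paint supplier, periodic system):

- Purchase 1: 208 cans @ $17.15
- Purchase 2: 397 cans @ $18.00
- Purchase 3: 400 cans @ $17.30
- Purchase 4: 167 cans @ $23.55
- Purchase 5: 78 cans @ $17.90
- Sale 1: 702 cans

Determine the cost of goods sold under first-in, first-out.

COGS = $12,391.30

Sale 1 (702) [FIFO — oldest first]: 208 @ $17.15 + 397 @ $18.00 + 97 @ $17.30 = $12,391.30
Ending inventory: 303 @ $17.30 + 167 @ $23.55 + 78 @ $17.90 = $10,570.95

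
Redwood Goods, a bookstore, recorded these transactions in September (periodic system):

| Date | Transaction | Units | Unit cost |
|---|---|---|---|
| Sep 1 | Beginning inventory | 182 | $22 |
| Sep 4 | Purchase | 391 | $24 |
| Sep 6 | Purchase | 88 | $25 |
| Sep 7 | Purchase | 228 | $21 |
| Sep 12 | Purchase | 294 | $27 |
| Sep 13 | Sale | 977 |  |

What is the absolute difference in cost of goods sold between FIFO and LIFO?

FIFO COGS: 182 @ $22 + 391 @ $24 + 88 @ $25 + 228 @ $21 + 88 @ $27 = $22,752
LIFO COGS: 294 @ $27 + 228 @ $21 + 88 @ $25 + 367 @ $24 = $23,734
Difference = |$22,752 − $23,734| = $982

$982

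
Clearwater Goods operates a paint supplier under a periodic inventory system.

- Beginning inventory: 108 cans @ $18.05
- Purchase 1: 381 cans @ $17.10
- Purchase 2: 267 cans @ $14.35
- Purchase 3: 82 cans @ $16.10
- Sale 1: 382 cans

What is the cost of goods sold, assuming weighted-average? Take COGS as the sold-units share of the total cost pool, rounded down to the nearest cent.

Sale 1, sell 382: 382/838 × $13,616.15 → $6,206.88
Ending inventory (cost pool remaining) = $7,409.27
Check: goods available $13,616.15 = COGS $6,206.88 + ending $7,409.27

COGS = $6,206.88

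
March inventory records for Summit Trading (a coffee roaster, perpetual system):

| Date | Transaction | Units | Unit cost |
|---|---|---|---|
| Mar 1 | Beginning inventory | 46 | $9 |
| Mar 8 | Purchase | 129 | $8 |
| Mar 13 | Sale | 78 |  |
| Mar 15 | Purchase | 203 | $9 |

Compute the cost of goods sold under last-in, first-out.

Mar 13, 78 sold [LIFO — newest first]: 78 @ $8 = $624
Ending inventory: 46 @ $9 + 51 @ $8 + 203 @ $9 = $2,649

COGS = $624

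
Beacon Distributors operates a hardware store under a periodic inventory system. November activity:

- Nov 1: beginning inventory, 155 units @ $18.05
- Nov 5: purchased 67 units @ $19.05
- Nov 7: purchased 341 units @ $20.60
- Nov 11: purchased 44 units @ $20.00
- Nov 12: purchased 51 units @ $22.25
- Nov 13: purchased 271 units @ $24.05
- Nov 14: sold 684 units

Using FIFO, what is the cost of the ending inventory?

Nov 14, 684 sold [FIFO — oldest first]: 155 @ $18.05 + 67 @ $19.05 + 341 @ $20.60 + 44 @ $20.00 + 51 @ $22.25 + 26 @ $24.05 = $13,738.75
Ending inventory: 245 @ $24.05 = $5,892.25

Ending inventory = $5,892.25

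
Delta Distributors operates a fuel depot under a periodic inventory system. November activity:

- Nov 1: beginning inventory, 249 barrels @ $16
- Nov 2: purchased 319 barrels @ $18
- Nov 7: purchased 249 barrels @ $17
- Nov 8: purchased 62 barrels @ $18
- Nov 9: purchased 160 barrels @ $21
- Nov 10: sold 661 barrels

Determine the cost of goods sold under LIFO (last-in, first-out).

COGS = $12,129

Nov 10, 661 sold [LIFO — newest first]: 160 @ $21 + 62 @ $18 + 249 @ $17 + 190 @ $18 = $12,129
Ending inventory: 249 @ $16 + 129 @ $18 = $6,306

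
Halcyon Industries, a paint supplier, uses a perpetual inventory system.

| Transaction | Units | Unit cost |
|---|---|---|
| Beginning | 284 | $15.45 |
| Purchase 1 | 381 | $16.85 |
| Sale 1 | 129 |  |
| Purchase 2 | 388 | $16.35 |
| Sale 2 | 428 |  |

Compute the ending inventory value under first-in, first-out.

Sale 1 (129) [FIFO — oldest first]: 129 @ $15.45 = $1,993.05
Sale 2 (428) [FIFO — oldest first]: 155 @ $15.45 + 273 @ $16.85 = $6,994.80
Total COGS = $1,993.05 + $6,994.80 = $8,987.85
Ending inventory: 108 @ $16.85 + 388 @ $16.35 = $8,163.60
Check: goods available $17,151.45 = COGS $8,987.85 + ending $8,163.60

Ending inventory = $8,163.60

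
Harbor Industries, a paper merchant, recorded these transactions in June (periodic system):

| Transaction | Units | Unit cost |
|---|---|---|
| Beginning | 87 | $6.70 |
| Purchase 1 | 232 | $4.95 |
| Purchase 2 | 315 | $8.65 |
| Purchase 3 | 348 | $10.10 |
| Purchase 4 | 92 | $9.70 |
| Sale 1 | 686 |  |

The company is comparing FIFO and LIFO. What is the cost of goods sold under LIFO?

FIFO COGS: 87 @ $6.70 + 232 @ $4.95 + 315 @ $8.65 + 52 @ $10.10 = $4,981.25
LIFO COGS: 92 @ $9.70 + 348 @ $10.10 + 246 @ $8.65 = $6,535.10

COGS = $6,535.10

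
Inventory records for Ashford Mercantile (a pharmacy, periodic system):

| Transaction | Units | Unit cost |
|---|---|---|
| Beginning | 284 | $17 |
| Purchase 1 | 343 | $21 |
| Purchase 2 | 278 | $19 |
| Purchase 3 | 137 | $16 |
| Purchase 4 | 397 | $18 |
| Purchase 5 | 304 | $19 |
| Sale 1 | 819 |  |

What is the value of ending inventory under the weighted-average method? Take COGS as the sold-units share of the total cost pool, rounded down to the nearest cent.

Ending inventory = $17,190.22

Sale 1, sell 819: 819/1743 × $32,427.00 → $15,236.78
Ending inventory (cost pool remaining) = $17,190.22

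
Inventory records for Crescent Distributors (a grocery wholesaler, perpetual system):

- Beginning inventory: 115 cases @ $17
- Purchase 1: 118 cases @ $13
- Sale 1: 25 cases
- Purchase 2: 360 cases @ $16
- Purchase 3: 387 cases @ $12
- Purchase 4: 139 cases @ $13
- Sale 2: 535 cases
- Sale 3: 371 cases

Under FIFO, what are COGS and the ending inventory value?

COGS = $13,305; ending inventory = $2,395

Sale 1 (25) [FIFO — oldest first]: 25 @ $17 = $425
Sale 2 (535) [FIFO — oldest first]: 90 @ $17 + 118 @ $13 + 327 @ $16 = $8,296
Sale 3 (371) [FIFO — oldest first]: 33 @ $16 + 338 @ $12 = $4,584
Total COGS = $425 + $8,296 + $4,584 = $13,305
Ending inventory: 49 @ $12 + 139 @ $13 = $2,395
Check: goods available $15,700 = COGS $13,305 + ending $2,395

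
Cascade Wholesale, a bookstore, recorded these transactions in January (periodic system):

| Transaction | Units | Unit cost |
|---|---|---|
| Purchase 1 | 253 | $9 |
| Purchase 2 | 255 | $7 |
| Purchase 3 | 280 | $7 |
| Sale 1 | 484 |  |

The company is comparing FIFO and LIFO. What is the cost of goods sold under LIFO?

COGS = $3,388

FIFO COGS: 253 @ $9 + 231 @ $7 = $3,894
LIFO COGS: 280 @ $7 + 204 @ $7 = $3,388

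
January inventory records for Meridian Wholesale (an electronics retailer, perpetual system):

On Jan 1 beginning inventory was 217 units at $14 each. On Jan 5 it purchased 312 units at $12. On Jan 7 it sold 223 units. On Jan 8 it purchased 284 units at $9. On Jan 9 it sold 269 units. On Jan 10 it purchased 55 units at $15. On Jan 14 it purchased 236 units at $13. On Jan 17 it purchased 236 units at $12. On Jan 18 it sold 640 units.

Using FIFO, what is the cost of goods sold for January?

Jan 7, 223 sold [FIFO — oldest first]: 217 @ $14 + 6 @ $12 = $3,110
Jan 9, 269 sold [FIFO — oldest first]: 269 @ $12 = $3,228
Jan 18, 640 sold [FIFO — oldest first]: 37 @ $12 + 284 @ $9 + 55 @ $15 + 236 @ $13 + 28 @ $12 = $7,229
Total COGS = $3,110 + $3,228 + $7,229 = $13,567
Ending inventory: 208 @ $12 = $2,496

COGS = $13,567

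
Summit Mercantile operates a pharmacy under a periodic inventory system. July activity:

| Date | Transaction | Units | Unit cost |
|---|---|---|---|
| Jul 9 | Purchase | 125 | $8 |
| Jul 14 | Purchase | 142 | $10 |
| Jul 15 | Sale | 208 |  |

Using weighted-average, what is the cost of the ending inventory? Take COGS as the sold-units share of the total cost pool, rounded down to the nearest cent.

Ending inventory = $534.76

Jul 15, sell 208: 208/267 × $2,420.00 → $1,885.24
Ending inventory (cost pool remaining) = $534.76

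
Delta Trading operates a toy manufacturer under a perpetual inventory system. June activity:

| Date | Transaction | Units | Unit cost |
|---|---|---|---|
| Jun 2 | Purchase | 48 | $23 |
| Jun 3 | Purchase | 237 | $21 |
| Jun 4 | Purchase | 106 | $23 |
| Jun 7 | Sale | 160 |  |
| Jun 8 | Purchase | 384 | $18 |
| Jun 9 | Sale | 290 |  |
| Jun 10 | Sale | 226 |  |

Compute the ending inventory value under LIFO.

Ending inventory = $2,175

Jun 7, 160 sold [LIFO — newest first]: 106 @ $23 + 54 @ $21 = $3,572
Jun 9, 290 sold [LIFO — newest first]: 290 @ $18 = $5,220
Jun 10, 226 sold [LIFO — newest first]: 94 @ $18 + 132 @ $21 = $4,464
Total COGS = $3,572 + $5,220 + $4,464 = $13,256
Ending inventory: 48 @ $23 + 51 @ $21 = $2,175
Check: goods available $15,431 = COGS $13,256 + ending $2,175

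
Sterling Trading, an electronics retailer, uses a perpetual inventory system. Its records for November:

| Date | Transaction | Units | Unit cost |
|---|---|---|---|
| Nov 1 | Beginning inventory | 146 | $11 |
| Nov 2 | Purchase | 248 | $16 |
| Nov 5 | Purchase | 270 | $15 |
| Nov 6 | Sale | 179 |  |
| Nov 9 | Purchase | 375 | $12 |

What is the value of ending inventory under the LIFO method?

Ending inventory = $11,439

Nov 6, 179 sold [LIFO — newest first]: 179 @ $15 = $2,685
Ending inventory: 146 @ $11 + 248 @ $16 + 91 @ $15 + 375 @ $12 = $11,439
Check: goods available $14,124 = COGS $2,685 + ending $11,439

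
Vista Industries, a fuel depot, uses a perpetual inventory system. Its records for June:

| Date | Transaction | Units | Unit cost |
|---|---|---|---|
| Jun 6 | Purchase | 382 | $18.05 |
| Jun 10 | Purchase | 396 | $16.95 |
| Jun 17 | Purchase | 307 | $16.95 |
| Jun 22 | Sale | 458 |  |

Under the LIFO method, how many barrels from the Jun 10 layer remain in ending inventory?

245

Jun 22, 458 sold [LIFO — newest first]: 307 @ $16.95 + 151 @ $16.95 = $7,763.10
Ending inventory: 382 @ $18.05 + 245 @ $16.95 = $11,047.85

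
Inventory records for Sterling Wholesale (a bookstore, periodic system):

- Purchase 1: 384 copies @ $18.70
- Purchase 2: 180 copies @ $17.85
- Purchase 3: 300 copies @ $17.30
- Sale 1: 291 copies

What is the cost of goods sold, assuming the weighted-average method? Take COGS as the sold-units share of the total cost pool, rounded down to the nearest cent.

Sale 1, sell 291: 291/864 × $15,583.80 → $5,248.71
Ending inventory (cost pool remaining) = $10,335.09

COGS = $5,248.71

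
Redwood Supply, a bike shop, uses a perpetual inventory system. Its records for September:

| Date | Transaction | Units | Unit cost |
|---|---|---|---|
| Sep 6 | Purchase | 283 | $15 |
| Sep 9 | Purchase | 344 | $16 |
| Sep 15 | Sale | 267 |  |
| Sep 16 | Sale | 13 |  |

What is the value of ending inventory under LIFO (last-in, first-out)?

Ending inventory = $5,269

Sep 15, 267 sold [LIFO — newest first]: 267 @ $16 = $4,272
Sep 16, 13 sold [LIFO — newest first]: 13 @ $16 = $208
Total COGS = $4,272 + $208 = $4,480
Ending inventory: 283 @ $15 + 64 @ $16 = $5,269
Check: goods available $9,749 = COGS $4,480 + ending $5,269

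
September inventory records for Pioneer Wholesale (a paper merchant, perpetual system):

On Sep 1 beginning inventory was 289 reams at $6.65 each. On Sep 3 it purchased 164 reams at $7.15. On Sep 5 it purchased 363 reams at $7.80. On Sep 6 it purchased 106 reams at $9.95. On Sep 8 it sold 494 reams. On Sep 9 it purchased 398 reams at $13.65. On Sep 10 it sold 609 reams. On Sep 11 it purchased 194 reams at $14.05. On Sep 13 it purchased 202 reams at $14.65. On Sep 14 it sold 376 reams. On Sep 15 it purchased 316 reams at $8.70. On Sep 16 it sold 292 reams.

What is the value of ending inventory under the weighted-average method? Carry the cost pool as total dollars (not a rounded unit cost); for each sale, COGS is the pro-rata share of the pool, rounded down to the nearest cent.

After Sep 1: 289 on hand, pool $1,921.85 (≈ $6.6500 each)
After Sep 3: 453 on hand, pool $3,094.45 (≈ $6.8310 each)
After Sep 5: 816 on hand, pool $5,925.85 (≈ $7.2621 each)
After Sep 6: 922 on hand, pool $6,980.55 (≈ $7.5711 each)
Sep 8, sell 494: 494/922 × $6,980.55 → $3,740.12
After Sep 9: 826 on hand, pool $8,673.13 (≈ $10.5002 each)
Sep 10, sell 609: 609/826 × $8,673.13 → $6,394.59
After Sep 11: 411 on hand, pool $5,004.24 (≈ $12.1758 each)
After Sep 13: 613 on hand, pool $7,963.54 (≈ $12.9911 each)
Sep 14, sell 376: 376/613 × $7,963.54 → $4,884.65
After Sep 15: 553 on hand, pool $5,828.09 (≈ $10.5390 each)
Sep 16, sell 292: 292/553 × $5,828.09 → $3,077.40
Total COGS = $3,740.12 + $6,394.59 + $4,884.65 + $3,077.40 = $18,096.76
Ending inventory (cost pool remaining) = $2,750.69
Check: goods available $20,847.45 = COGS $18,096.76 + ending $2,750.69

Ending inventory = $2,750.69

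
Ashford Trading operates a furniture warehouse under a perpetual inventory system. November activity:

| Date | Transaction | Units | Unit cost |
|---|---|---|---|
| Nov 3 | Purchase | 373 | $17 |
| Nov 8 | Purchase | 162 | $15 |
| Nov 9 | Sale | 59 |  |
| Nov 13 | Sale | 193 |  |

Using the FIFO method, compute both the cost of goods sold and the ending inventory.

Nov 9, 59 sold [FIFO — oldest first]: 59 @ $17 = $1,003
Nov 13, 193 sold [FIFO — oldest first]: 193 @ $17 = $3,281
Total COGS = $1,003 + $3,281 = $4,284
Ending inventory: 121 @ $17 + 162 @ $15 = $4,487
Check: goods available $8,771 = COGS $4,284 + ending $4,487

COGS = $4,284; ending inventory = $4,487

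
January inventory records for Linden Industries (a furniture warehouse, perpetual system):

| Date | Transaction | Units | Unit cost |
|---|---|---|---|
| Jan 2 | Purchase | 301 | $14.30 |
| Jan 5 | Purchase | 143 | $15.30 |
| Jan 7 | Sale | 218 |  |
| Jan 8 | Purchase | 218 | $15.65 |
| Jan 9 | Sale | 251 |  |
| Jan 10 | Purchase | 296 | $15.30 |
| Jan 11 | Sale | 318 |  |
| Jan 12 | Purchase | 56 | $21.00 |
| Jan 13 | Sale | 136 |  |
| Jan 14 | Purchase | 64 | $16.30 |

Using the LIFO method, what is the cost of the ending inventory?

Jan 7, 218 sold [LIFO — newest first]: 143 @ $15.30 + 75 @ $14.30 = $3,260.40
Jan 9, 251 sold [LIFO — newest first]: 218 @ $15.65 + 33 @ $14.30 = $3,883.60
Jan 11, 318 sold [LIFO — newest first]: 296 @ $15.30 + 22 @ $14.30 = $4,843.40
Jan 13, 136 sold [LIFO — newest first]: 56 @ $21.00 + 80 @ $14.30 = $2,320.00
Total COGS = $3,260.40 + $3,883.60 + $4,843.40 + $2,320.00 = $14,307.40
Ending inventory: 91 @ $14.30 + 64 @ $16.30 = $2,344.50

Ending inventory = $2,344.50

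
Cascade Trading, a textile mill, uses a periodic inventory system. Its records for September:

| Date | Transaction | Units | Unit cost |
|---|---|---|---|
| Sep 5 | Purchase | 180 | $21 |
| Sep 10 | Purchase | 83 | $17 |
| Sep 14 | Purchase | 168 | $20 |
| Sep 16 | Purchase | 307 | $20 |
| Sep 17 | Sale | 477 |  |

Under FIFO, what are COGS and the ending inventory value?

Sep 17, 477 sold [FIFO — oldest first]: 180 @ $21 + 83 @ $17 + 168 @ $20 + 46 @ $20 = $9,471
Ending inventory: 261 @ $20 = $5,220
Check: goods available $14,691 = COGS $9,471 + ending $5,220

COGS = $9,471; ending inventory = $5,220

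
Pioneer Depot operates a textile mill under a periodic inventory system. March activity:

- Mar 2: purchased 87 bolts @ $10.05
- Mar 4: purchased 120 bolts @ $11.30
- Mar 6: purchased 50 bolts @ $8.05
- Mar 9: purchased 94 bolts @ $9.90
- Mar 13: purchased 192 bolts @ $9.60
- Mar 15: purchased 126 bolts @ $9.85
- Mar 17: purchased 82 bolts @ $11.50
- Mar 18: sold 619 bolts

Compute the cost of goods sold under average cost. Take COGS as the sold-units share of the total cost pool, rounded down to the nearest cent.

Mar 18, sell 619: 619/751 × $7,590.75 → $6,256.55
Ending inventory (cost pool remaining) = $1,334.20
Check: goods available $7,590.75 = COGS $6,256.55 + ending $1,334.20

COGS = $6,256.55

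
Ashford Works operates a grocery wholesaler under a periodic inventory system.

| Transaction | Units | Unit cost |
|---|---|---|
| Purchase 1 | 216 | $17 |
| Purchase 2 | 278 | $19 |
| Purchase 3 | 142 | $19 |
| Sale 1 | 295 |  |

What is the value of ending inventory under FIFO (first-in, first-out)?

Sale 1 (295) [FIFO — oldest first]: 216 @ $17 + 79 @ $19 = $5,173
Ending inventory: 199 @ $19 + 142 @ $19 = $6,479

Ending inventory = $6,479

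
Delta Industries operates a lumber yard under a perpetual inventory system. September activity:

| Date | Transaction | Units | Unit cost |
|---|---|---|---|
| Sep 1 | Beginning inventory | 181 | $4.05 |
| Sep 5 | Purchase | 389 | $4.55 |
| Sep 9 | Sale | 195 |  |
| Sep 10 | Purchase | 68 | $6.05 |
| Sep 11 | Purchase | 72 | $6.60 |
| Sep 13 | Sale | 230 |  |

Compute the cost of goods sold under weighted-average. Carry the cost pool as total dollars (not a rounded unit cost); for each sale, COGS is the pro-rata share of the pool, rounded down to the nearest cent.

After Sep 1: 181 on hand, pool $733.05 (≈ $4.0500 each)
After Sep 5: 570 on hand, pool $2,503.00 (≈ $4.3912 each)
Sep 9, sell 195: 195/570 × $2,503.00 → $856.28
After Sep 10: 443 on hand, pool $2,058.12 (≈ $4.6459 each)
After Sep 11: 515 on hand, pool $2,533.32 (≈ $4.9191 each)
Sep 13, sell 230: 230/515 × $2,533.32 → $1,131.38
Total COGS = $856.28 + $1,131.38 = $1,987.66
Ending inventory (cost pool remaining) = $1,401.94
Check: goods available $3,389.60 = COGS $1,987.66 + ending $1,401.94

COGS = $1,987.66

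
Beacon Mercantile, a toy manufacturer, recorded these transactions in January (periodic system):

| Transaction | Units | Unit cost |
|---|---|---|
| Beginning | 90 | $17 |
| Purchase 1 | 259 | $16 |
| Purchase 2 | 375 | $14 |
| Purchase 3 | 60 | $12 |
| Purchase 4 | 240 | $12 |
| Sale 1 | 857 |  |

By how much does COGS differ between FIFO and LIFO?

FIFO COGS: 90 @ $17 + 259 @ $16 + 375 @ $14 + 60 @ $12 + 73 @ $12 = $12,520
LIFO COGS: 240 @ $12 + 60 @ $12 + 375 @ $14 + 182 @ $16 = $11,762
Difference = |$12,520 − $11,762| = $758

$758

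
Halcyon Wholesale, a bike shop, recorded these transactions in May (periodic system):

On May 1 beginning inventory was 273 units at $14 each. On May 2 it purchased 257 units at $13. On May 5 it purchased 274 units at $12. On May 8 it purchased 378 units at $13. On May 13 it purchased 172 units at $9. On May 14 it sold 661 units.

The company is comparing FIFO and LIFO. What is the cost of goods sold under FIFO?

COGS = $8,735

FIFO COGS: 273 @ $14 + 257 @ $13 + 131 @ $12 = $8,735
LIFO COGS: 172 @ $9 + 378 @ $13 + 111 @ $12 = $7,794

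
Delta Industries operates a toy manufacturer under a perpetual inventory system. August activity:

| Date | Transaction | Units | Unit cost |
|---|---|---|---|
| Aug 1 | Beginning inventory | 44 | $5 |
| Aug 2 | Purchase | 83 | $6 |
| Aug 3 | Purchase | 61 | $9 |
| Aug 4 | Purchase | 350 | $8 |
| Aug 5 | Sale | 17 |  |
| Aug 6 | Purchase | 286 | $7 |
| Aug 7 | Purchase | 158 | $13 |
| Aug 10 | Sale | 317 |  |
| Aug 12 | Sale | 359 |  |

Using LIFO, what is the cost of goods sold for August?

Aug 5, 17 sold [LIFO — newest first]: 17 @ $8 = $136
Aug 10, 317 sold [LIFO — newest first]: 158 @ $13 + 159 @ $7 = $3,167
Aug 12, 359 sold [LIFO — newest first]: 127 @ $7 + 232 @ $8 = $2,745
Total COGS = $136 + $3,167 + $2,745 = $6,048
Ending inventory: 44 @ $5 + 83 @ $6 + 61 @ $9 + 101 @ $8 = $2,075

COGS = $6,048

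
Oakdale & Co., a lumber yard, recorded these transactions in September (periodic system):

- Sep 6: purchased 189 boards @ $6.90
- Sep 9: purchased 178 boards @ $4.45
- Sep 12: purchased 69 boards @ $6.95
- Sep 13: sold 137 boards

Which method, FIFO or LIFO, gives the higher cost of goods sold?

FIFO COGS: 137 @ $6.90 = $945.30
LIFO COGS: 69 @ $6.95 + 68 @ $4.45 = $782.15

FIFO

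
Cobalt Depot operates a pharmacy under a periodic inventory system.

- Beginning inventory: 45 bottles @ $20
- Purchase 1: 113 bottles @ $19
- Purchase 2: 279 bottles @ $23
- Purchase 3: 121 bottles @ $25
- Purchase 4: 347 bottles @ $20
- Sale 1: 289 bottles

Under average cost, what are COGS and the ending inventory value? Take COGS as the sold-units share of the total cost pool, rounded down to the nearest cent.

Sale 1, sell 289: 289/905 × $19,429.00 → $6,204.39
Ending inventory (cost pool remaining) = $13,224.61
Check: goods available $19,429.00 = COGS $6,204.39 + ending $13,224.61

COGS = $6,204.39; ending inventory = $13,224.61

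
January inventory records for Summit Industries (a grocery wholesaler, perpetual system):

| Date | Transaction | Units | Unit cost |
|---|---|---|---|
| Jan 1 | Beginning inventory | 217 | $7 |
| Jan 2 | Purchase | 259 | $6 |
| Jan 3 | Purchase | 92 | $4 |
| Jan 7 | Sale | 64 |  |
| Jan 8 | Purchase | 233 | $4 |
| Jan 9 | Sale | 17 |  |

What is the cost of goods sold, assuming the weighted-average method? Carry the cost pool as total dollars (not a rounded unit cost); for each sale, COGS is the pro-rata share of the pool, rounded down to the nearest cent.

After Jan 1: 217 on hand, pool $1,519.00 (≈ $7.0000 each)
After Jan 2: 476 on hand, pool $3,073.00 (≈ $6.4559 each)
After Jan 3: 568 on hand, pool $3,441.00 (≈ $6.0581 each)
Jan 7, sell 64: 64/568 × $3,441.00 → $387.71
After Jan 8: 737 on hand, pool $3,985.29 (≈ $5.4074 each)
Jan 9, sell 17: 17/737 × $3,985.29 → $91.92
Total COGS = $387.71 + $91.92 = $479.63
Ending inventory (cost pool remaining) = $3,893.37

COGS = $479.63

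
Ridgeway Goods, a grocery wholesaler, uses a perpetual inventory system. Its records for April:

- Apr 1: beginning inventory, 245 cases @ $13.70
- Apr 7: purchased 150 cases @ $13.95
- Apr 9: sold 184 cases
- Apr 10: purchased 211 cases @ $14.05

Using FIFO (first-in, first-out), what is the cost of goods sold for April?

Apr 9, 184 sold [FIFO — oldest first]: 184 @ $13.70 = $2,520.80
Ending inventory: 61 @ $13.70 + 150 @ $13.95 + 211 @ $14.05 = $5,892.75

COGS = $2,520.80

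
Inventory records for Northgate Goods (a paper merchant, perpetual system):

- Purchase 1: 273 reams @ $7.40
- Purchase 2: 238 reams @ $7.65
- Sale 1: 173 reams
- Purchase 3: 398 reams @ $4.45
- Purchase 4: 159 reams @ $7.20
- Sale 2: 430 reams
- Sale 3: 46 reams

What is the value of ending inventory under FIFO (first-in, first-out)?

Ending inventory = $2,301.80

Sale 1 (173) [FIFO — oldest first]: 173 @ $7.40 = $1,280.20
Sale 2 (430) [FIFO — oldest first]: 100 @ $7.40 + 238 @ $7.65 + 92 @ $4.45 = $2,970.10
Sale 3 (46) [FIFO — oldest first]: 46 @ $4.45 = $204.70
Total COGS = $1,280.20 + $2,970.10 + $204.70 = $4,455.00
Ending inventory: 260 @ $4.45 + 159 @ $7.20 = $2,301.80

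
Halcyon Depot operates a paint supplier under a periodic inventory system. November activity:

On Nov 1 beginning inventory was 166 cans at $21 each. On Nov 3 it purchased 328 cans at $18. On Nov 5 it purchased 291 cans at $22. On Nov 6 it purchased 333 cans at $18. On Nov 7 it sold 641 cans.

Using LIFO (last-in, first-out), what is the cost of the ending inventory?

Nov 7, 641 sold [LIFO — newest first]: 333 @ $18 + 291 @ $22 + 17 @ $18 = $12,702
Ending inventory: 166 @ $21 + 311 @ $18 = $9,084

Ending inventory = $9,084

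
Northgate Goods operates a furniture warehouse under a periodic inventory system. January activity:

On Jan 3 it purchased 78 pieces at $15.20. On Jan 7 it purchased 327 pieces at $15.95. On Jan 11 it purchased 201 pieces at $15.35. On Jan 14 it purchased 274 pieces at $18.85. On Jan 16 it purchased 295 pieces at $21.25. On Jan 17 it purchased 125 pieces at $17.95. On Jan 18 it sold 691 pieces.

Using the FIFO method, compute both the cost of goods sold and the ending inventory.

COGS = $11,088.85; ending inventory = $12,075.15

Jan 18, 691 sold [FIFO — oldest first]: 78 @ $15.20 + 327 @ $15.95 + 201 @ $15.35 + 85 @ $18.85 = $11,088.85
Ending inventory: 189 @ $18.85 + 295 @ $21.25 + 125 @ $17.95 = $12,075.15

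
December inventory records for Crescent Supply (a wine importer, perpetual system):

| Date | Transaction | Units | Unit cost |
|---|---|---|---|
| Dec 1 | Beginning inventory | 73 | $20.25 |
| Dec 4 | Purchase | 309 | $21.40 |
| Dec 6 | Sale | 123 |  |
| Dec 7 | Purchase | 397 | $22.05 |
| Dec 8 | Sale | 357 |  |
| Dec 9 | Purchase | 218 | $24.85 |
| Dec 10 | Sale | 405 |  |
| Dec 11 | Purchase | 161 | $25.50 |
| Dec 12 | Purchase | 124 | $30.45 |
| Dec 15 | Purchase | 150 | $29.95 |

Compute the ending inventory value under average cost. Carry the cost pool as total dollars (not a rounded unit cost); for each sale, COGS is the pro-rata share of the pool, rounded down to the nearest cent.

Ending inventory = $14,953.40

After Dec 1: 73 on hand, pool $1,478.25 (≈ $20.2500 each)
After Dec 4: 382 on hand, pool $8,090.85 (≈ $21.1802 each)
Dec 6, sell 123: 123/382 × $8,090.85 → $2,605.16
After Dec 7: 656 on hand, pool $14,239.54 (≈ $21.7066 each)
Dec 8, sell 357: 357/656 × $14,239.54 → $7,749.26
After Dec 9: 517 on hand, pool $11,907.58 (≈ $23.0321 each)
Dec 10, sell 405: 405/517 × $11,907.58 → $9,327.98
After Dec 11: 273 on hand, pool $6,685.10 (≈ $24.4875 each)
After Dec 12: 397 on hand, pool $10,460.90 (≈ $26.3499 each)
After Dec 15: 547 on hand, pool $14,953.40 (≈ $27.3371 each)
Total COGS = $2,605.16 + $7,749.26 + $9,327.98 = $19,682.40
Ending inventory (cost pool remaining) = $14,953.40
Check: goods available $34,635.80 = COGS $19,682.40 + ending $14,953.40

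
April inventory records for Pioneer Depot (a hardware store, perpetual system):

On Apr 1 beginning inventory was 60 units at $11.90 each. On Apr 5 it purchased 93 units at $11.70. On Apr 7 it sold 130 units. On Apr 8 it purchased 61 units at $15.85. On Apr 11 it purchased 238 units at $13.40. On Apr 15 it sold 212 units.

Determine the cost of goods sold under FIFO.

Apr 7, 130 sold [FIFO — oldest first]: 60 @ $11.90 + 70 @ $11.70 = $1,533.00
Apr 15, 212 sold [FIFO — oldest first]: 23 @ $11.70 + 61 @ $15.85 + 128 @ $13.40 = $2,951.15
Total COGS = $1,533.00 + $2,951.15 = $4,484.15
Ending inventory: 110 @ $13.40 = $1,474.00
Check: goods available $5,958.15 = COGS $4,484.15 + ending $1,474.00

COGS = $4,484.15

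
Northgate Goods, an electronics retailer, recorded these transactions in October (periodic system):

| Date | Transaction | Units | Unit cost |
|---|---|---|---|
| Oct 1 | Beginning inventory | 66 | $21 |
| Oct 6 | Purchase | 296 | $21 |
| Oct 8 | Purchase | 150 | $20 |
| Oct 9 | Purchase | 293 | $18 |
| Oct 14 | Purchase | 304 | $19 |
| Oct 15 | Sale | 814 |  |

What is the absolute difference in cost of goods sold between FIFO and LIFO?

FIFO COGS: 66 @ $21 + 296 @ $21 + 150 @ $20 + 293 @ $18 + 9 @ $19 = $16,047
LIFO COGS: 304 @ $19 + 293 @ $18 + 150 @ $20 + 67 @ $21 = $15,457
Difference = |$16,047 − $15,457| = $590

$590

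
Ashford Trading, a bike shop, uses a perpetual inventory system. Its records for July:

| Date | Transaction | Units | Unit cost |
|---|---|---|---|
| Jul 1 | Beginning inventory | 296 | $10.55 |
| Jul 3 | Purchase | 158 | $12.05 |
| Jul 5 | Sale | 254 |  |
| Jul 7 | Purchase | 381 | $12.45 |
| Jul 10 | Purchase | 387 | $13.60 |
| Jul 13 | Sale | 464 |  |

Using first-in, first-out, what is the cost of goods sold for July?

COGS = $8,313.50

Jul 5, 254 sold [FIFO — oldest first]: 254 @ $10.55 = $2,679.70
Jul 13, 464 sold [FIFO — oldest first]: 42 @ $10.55 + 158 @ $12.05 + 264 @ $12.45 = $5,633.80
Total COGS = $2,679.70 + $5,633.80 = $8,313.50
Ending inventory: 117 @ $12.45 + 387 @ $13.60 = $6,719.85
Check: goods available $15,033.35 = COGS $8,313.50 + ending $6,719.85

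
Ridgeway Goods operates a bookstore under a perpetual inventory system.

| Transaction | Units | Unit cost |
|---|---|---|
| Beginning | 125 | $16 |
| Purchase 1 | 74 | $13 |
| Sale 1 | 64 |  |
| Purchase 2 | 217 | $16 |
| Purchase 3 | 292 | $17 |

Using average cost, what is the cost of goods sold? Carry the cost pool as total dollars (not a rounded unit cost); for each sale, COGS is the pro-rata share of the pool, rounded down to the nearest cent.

After Beginning: 125 on hand, pool $2,000.00 (≈ $16.0000 each)
After Purchase 1: 199 on hand, pool $2,962.00 (≈ $14.8844 each)
Sale 1, sell 64: 64/199 × $2,962.00 → $952.60
After Purchase 2: 352 on hand, pool $5,481.40 (≈ $15.5722 each)
After Purchase 3: 644 on hand, pool $10,445.40 (≈ $16.2196 each)
Ending inventory (cost pool remaining) = $10,445.40

COGS = $952.60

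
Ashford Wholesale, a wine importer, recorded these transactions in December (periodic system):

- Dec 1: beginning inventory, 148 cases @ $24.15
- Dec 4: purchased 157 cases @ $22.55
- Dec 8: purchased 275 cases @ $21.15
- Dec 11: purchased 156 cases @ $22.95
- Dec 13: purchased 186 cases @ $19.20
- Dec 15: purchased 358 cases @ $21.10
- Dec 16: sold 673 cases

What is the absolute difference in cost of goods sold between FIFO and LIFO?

$979.60

FIFO COGS: 148 @ $24.15 + 157 @ $22.55 + 275 @ $21.15 + 93 @ $22.95 = $15,065.15
LIFO COGS: 358 @ $21.10 + 186 @ $19.20 + 129 @ $22.95 = $14,085.55
Difference = |$15,065.15 − $14,085.55| = $979.60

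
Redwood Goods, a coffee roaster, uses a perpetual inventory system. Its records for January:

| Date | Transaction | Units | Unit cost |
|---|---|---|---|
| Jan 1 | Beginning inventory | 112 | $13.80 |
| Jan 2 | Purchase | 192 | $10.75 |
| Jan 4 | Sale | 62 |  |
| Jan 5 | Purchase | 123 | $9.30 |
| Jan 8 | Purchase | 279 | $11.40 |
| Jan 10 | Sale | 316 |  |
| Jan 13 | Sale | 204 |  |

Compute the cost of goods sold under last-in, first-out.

Jan 4, 62 sold [LIFO — newest first]: 62 @ $10.75 = $666.50
Jan 10, 316 sold [LIFO — newest first]: 279 @ $11.40 + 37 @ $9.30 = $3,524.70
Jan 13, 204 sold [LIFO — newest first]: 86 @ $9.30 + 118 @ $10.75 = $2,068.30
Total COGS = $666.50 + $3,524.70 + $2,068.30 = $6,259.50
Ending inventory: 112 @ $13.80 + 12 @ $10.75 = $1,674.60
Check: goods available $7,934.10 = COGS $6,259.50 + ending $1,674.60

COGS = $6,259.50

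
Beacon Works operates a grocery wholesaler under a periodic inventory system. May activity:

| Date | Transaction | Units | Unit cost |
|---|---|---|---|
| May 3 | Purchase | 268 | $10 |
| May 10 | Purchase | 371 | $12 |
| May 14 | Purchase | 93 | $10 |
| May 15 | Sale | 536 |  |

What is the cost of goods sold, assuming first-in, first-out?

COGS = $5,896

May 15, 536 sold [FIFO — oldest first]: 268 @ $10 + 268 @ $12 = $5,896
Ending inventory: 103 @ $12 + 93 @ $10 = $2,166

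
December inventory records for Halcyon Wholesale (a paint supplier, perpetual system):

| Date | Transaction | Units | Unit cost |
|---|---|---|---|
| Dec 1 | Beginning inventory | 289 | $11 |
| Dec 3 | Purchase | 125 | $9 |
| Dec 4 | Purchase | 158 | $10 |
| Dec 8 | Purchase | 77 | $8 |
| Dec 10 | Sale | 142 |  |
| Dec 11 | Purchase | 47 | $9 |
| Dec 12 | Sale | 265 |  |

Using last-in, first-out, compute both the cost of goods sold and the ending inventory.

Dec 10, 142 sold [LIFO — newest first]: 77 @ $8 + 65 @ $10 = $1,266
Dec 12, 265 sold [LIFO — newest first]: 47 @ $9 + 93 @ $10 + 125 @ $9 = $2,478
Total COGS = $1,266 + $2,478 = $3,744
Ending inventory: 289 @ $11 = $3,179

COGS = $3,744; ending inventory = $3,179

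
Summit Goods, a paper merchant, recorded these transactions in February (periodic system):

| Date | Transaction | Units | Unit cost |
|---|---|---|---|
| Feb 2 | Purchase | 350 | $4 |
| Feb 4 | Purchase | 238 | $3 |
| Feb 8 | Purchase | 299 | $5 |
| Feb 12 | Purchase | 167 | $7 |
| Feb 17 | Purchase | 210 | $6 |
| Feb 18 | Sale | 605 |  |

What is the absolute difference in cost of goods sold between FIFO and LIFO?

$1,370

FIFO COGS: 350 @ $4 + 238 @ $3 + 17 @ $5 = $2,199
LIFO COGS: 210 @ $6 + 167 @ $7 + 228 @ $5 = $3,569
Difference = |$2,199 − $3,569| = $1,370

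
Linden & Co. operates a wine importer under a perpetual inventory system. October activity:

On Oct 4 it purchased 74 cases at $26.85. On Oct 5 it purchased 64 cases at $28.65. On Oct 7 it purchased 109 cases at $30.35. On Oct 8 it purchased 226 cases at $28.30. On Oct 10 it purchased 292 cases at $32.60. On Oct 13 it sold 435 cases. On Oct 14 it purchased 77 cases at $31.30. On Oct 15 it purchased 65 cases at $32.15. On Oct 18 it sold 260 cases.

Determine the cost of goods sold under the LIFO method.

COGS = $21,477.10

Oct 13, 435 sold [LIFO — newest first]: 292 @ $32.60 + 143 @ $28.30 = $13,566.10
Oct 18, 260 sold [LIFO — newest first]: 65 @ $32.15 + 77 @ $31.30 + 83 @ $28.30 + 35 @ $30.35 = $7,911.00
Total COGS = $13,566.10 + $7,911.00 = $21,477.10
Ending inventory: 74 @ $26.85 + 64 @ $28.65 + 74 @ $30.35 = $6,066.40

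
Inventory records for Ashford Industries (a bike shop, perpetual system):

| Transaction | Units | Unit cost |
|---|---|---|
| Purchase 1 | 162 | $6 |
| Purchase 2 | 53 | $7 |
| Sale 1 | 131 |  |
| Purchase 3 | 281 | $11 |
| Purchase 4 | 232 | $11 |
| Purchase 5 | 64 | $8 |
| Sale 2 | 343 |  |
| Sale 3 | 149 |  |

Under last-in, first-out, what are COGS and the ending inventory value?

COGS = $6,059; ending inventory = $1,439

Sale 1 (131) [LIFO — newest first]: 53 @ $7 + 78 @ $6 = $839
Sale 2 (343) [LIFO — newest first]: 64 @ $8 + 232 @ $11 + 47 @ $11 = $3,581
Sale 3 (149) [LIFO — newest first]: 149 @ $11 = $1,639
Total COGS = $839 + $3,581 + $1,639 = $6,059
Ending inventory: 84 @ $6 + 85 @ $11 = $1,439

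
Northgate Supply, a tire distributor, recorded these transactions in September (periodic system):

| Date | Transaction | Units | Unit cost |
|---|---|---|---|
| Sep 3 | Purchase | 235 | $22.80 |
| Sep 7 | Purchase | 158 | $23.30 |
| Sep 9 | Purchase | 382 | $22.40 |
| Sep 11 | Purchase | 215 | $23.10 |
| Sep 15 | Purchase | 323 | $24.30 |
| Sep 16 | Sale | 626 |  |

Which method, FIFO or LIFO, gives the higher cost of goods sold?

LIFO

FIFO COGS: 235 @ $22.80 + 158 @ $23.30 + 233 @ $22.40 = $14,258.60
LIFO COGS: 323 @ $24.30 + 215 @ $23.10 + 88 @ $22.40 = $14,786.60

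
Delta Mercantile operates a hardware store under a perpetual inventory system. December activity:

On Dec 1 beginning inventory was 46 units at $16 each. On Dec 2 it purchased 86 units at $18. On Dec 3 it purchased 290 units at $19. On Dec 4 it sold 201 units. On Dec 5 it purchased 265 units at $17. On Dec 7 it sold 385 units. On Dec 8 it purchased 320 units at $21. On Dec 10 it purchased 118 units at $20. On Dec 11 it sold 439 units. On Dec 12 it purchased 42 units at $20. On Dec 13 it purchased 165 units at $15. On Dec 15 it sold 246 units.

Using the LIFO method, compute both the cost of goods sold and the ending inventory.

COGS = $23,688; ending inventory = $1,006

Dec 4, 201 sold [LIFO — newest first]: 201 @ $19 = $3,819
Dec 7, 385 sold [LIFO — newest first]: 265 @ $17 + 89 @ $19 + 31 @ $18 = $6,754
Dec 11, 439 sold [LIFO — newest first]: 118 @ $20 + 320 @ $21 + 1 @ $18 = $9,098
Dec 15, 246 sold [LIFO — newest first]: 165 @ $15 + 42 @ $20 + 39 @ $18 = $4,017
Total COGS = $3,819 + $6,754 + $9,098 + $4,017 = $23,688
Ending inventory: 46 @ $16 + 15 @ $18 = $1,006
Check: goods available $24,694 = COGS $23,688 + ending $1,006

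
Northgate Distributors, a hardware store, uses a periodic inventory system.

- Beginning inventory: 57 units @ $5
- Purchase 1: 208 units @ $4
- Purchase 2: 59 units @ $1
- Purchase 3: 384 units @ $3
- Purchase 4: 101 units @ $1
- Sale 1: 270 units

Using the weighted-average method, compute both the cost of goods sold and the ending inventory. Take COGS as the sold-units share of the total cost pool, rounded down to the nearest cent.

COGS = $810.66; ending inventory = $1,618.34

Sale 1, sell 270: 270/809 × $2,429.00 → $810.66
Ending inventory (cost pool remaining) = $1,618.34
Check: goods available $2,429.00 = COGS $810.66 + ending $1,618.34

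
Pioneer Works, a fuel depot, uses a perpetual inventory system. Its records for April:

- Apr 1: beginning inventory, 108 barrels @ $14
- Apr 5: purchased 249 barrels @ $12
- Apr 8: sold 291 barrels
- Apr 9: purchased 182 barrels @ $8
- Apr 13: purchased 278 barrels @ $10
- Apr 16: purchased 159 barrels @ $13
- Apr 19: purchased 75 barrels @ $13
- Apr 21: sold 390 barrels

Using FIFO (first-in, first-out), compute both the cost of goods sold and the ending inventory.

COGS = $7,376; ending inventory = $4,402

Apr 8, 291 sold [FIFO — oldest first]: 108 @ $14 + 183 @ $12 = $3,708
Apr 21, 390 sold [FIFO — oldest first]: 66 @ $12 + 182 @ $8 + 142 @ $10 = $3,668
Total COGS = $3,708 + $3,668 = $7,376
Ending inventory: 136 @ $10 + 159 @ $13 + 75 @ $13 = $4,402
Check: goods available $11,778 = COGS $7,376 + ending $4,402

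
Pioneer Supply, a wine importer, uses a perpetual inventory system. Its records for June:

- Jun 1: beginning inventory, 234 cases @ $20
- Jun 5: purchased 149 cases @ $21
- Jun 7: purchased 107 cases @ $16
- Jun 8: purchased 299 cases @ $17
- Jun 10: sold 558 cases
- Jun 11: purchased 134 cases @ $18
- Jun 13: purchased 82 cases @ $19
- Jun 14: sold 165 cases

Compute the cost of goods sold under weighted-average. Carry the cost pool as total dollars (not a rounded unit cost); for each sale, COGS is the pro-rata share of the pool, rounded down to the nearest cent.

COGS = $13,372.01

After Jun 1: 234 on hand, pool $4,680.00 (≈ $20.0000 each)
After Jun 5: 383 on hand, pool $7,809.00 (≈ $20.3890 each)
After Jun 7: 490 on hand, pool $9,521.00 (≈ $19.4306 each)
After Jun 8: 789 on hand, pool $14,604.00 (≈ $18.5095 each)
Jun 10, sell 558: 558/789 × $14,604.00 → $10,328.30
After Jun 11: 365 on hand, pool $6,687.70 (≈ $18.3225 each)
After Jun 13: 447 on hand, pool $8,245.70 (≈ $18.4468 each)
Jun 14, sell 165: 165/447 × $8,245.70 → $3,043.71
Total COGS = $10,328.30 + $3,043.71 = $13,372.01
Ending inventory (cost pool remaining) = $5,201.99
Check: goods available $18,574.00 = COGS $13,372.01 + ending $5,201.99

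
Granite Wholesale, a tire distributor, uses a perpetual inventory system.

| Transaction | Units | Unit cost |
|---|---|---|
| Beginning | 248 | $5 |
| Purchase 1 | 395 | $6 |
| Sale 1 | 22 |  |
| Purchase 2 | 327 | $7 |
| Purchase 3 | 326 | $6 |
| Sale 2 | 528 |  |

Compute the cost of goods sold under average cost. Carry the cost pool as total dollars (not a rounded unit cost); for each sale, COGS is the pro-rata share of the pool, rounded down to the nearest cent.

After Beginning: 248 on hand, pool $1,240.00 (≈ $5.0000 each)
After Purchase 1: 643 on hand, pool $3,610.00 (≈ $5.6143 each)
Sale 1, sell 22: 22/643 × $3,610.00 → $123.51
After Purchase 2: 948 on hand, pool $5,775.49 (≈ $6.0923 each)
After Purchase 3: 1274 on hand, pool $7,731.49 (≈ $6.0687 each)
Sale 2, sell 528: 528/1274 × $7,731.49 → $3,204.25
Total COGS = $123.51 + $3,204.25 = $3,327.76
Ending inventory (cost pool remaining) = $4,527.24
Check: goods available $7,855.00 = COGS $3,327.76 + ending $4,527.24

COGS = $3,327.76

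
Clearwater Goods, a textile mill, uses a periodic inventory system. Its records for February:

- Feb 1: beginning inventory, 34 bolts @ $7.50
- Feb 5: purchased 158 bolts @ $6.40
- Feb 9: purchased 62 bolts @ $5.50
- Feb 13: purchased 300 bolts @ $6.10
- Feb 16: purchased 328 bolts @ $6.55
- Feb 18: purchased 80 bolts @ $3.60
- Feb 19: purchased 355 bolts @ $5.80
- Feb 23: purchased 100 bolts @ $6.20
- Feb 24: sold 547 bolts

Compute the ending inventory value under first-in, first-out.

Feb 24, 547 sold [FIFO — oldest first]: 34 @ $7.50 + 158 @ $6.40 + 62 @ $5.50 + 293 @ $6.10 = $3,394.50
Ending inventory: 7 @ $6.10 + 328 @ $6.55 + 80 @ $3.60 + 355 @ $5.80 + 100 @ $6.20 = $5,158.10

Ending inventory = $5,158.10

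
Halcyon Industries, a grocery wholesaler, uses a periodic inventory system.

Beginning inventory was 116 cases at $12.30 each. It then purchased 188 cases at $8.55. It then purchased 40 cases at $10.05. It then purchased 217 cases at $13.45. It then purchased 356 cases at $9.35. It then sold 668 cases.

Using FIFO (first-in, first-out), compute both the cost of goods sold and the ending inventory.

Sale 1 (668) [FIFO — oldest first]: 116 @ $12.30 + 188 @ $8.55 + 40 @ $10.05 + 217 @ $13.45 + 107 @ $9.35 = $7,355.30
Ending inventory: 249 @ $9.35 = $2,328.15
Check: goods available $9,683.45 = COGS $7,355.30 + ending $2,328.15

COGS = $7,355.30; ending inventory = $2,328.15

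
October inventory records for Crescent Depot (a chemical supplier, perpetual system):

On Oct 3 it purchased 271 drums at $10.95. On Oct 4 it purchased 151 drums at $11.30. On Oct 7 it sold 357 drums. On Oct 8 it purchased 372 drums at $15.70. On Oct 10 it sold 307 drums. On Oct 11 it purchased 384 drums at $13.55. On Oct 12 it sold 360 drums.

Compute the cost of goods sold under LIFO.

Oct 7, 357 sold [LIFO — newest first]: 151 @ $11.30 + 206 @ $10.95 = $3,962.00
Oct 10, 307 sold [LIFO — newest first]: 307 @ $15.70 = $4,819.90
Oct 12, 360 sold [LIFO — newest first]: 360 @ $13.55 = $4,878.00
Total COGS = $3,962.00 + $4,819.90 + $4,878.00 = $13,659.90
Ending inventory: 65 @ $10.95 + 65 @ $15.70 + 24 @ $13.55 = $2,057.45

COGS = $13,659.90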